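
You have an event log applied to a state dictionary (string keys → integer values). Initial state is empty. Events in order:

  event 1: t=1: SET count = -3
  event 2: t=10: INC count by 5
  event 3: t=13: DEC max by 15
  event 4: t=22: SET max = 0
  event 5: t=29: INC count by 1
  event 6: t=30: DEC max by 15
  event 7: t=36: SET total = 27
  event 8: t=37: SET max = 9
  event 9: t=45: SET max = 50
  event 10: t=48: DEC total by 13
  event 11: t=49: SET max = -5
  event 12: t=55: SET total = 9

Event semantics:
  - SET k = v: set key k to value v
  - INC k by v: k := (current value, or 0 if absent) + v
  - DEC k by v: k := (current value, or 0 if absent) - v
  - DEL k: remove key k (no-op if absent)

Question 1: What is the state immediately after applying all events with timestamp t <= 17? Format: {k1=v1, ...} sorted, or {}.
Answer: {count=2, max=-15}

Derivation:
Apply events with t <= 17 (3 events):
  after event 1 (t=1: SET count = -3): {count=-3}
  after event 2 (t=10: INC count by 5): {count=2}
  after event 3 (t=13: DEC max by 15): {count=2, max=-15}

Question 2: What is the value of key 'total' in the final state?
Track key 'total' through all 12 events:
  event 1 (t=1: SET count = -3): total unchanged
  event 2 (t=10: INC count by 5): total unchanged
  event 3 (t=13: DEC max by 15): total unchanged
  event 4 (t=22: SET max = 0): total unchanged
  event 5 (t=29: INC count by 1): total unchanged
  event 6 (t=30: DEC max by 15): total unchanged
  event 7 (t=36: SET total = 27): total (absent) -> 27
  event 8 (t=37: SET max = 9): total unchanged
  event 9 (t=45: SET max = 50): total unchanged
  event 10 (t=48: DEC total by 13): total 27 -> 14
  event 11 (t=49: SET max = -5): total unchanged
  event 12 (t=55: SET total = 9): total 14 -> 9
Final: total = 9

Answer: 9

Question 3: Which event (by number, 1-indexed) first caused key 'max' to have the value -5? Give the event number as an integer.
Looking for first event where max becomes -5:
  event 3: max = -15
  event 4: max = 0
  event 5: max = 0
  event 6: max = -15
  event 7: max = -15
  event 8: max = 9
  event 9: max = 50
  event 10: max = 50
  event 11: max 50 -> -5  <-- first match

Answer: 11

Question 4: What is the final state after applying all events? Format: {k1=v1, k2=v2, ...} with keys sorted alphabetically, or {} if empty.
  after event 1 (t=1: SET count = -3): {count=-3}
  after event 2 (t=10: INC count by 5): {count=2}
  after event 3 (t=13: DEC max by 15): {count=2, max=-15}
  after event 4 (t=22: SET max = 0): {count=2, max=0}
  after event 5 (t=29: INC count by 1): {count=3, max=0}
  after event 6 (t=30: DEC max by 15): {count=3, max=-15}
  after event 7 (t=36: SET total = 27): {count=3, max=-15, total=27}
  after event 8 (t=37: SET max = 9): {count=3, max=9, total=27}
  after event 9 (t=45: SET max = 50): {count=3, max=50, total=27}
  after event 10 (t=48: DEC total by 13): {count=3, max=50, total=14}
  after event 11 (t=49: SET max = -5): {count=3, max=-5, total=14}
  after event 12 (t=55: SET total = 9): {count=3, max=-5, total=9}

Answer: {count=3, max=-5, total=9}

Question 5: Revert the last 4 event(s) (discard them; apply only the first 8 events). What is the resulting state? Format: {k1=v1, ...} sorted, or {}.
Keep first 8 events (discard last 4):
  after event 1 (t=1: SET count = -3): {count=-3}
  after event 2 (t=10: INC count by 5): {count=2}
  after event 3 (t=13: DEC max by 15): {count=2, max=-15}
  after event 4 (t=22: SET max = 0): {count=2, max=0}
  after event 5 (t=29: INC count by 1): {count=3, max=0}
  after event 6 (t=30: DEC max by 15): {count=3, max=-15}
  after event 7 (t=36: SET total = 27): {count=3, max=-15, total=27}
  after event 8 (t=37: SET max = 9): {count=3, max=9, total=27}

Answer: {count=3, max=9, total=27}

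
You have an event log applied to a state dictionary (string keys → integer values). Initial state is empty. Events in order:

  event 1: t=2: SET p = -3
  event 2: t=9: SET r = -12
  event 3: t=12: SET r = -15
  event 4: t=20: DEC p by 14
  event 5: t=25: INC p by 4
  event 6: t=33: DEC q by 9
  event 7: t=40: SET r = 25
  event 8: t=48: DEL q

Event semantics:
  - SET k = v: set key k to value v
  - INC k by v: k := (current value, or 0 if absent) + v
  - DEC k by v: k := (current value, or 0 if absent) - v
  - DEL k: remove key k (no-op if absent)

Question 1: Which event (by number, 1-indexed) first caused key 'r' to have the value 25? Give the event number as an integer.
Answer: 7

Derivation:
Looking for first event where r becomes 25:
  event 2: r = -12
  event 3: r = -15
  event 4: r = -15
  event 5: r = -15
  event 6: r = -15
  event 7: r -15 -> 25  <-- first match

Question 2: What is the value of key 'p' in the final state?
Track key 'p' through all 8 events:
  event 1 (t=2: SET p = -3): p (absent) -> -3
  event 2 (t=9: SET r = -12): p unchanged
  event 3 (t=12: SET r = -15): p unchanged
  event 4 (t=20: DEC p by 14): p -3 -> -17
  event 5 (t=25: INC p by 4): p -17 -> -13
  event 6 (t=33: DEC q by 9): p unchanged
  event 7 (t=40: SET r = 25): p unchanged
  event 8 (t=48: DEL q): p unchanged
Final: p = -13

Answer: -13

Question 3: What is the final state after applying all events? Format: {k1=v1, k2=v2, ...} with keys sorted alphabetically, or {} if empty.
  after event 1 (t=2: SET p = -3): {p=-3}
  after event 2 (t=9: SET r = -12): {p=-3, r=-12}
  after event 3 (t=12: SET r = -15): {p=-3, r=-15}
  after event 4 (t=20: DEC p by 14): {p=-17, r=-15}
  after event 5 (t=25: INC p by 4): {p=-13, r=-15}
  after event 6 (t=33: DEC q by 9): {p=-13, q=-9, r=-15}
  after event 7 (t=40: SET r = 25): {p=-13, q=-9, r=25}
  after event 8 (t=48: DEL q): {p=-13, r=25}

Answer: {p=-13, r=25}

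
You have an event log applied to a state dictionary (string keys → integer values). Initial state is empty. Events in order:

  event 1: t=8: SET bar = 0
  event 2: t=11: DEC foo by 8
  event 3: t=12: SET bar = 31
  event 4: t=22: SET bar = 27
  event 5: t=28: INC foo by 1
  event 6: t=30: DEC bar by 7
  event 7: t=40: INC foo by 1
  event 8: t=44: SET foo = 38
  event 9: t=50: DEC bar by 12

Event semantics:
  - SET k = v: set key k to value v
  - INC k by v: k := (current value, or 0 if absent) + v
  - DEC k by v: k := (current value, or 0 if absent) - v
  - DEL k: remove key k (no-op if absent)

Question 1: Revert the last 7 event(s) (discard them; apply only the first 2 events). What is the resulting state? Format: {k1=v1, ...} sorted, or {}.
Keep first 2 events (discard last 7):
  after event 1 (t=8: SET bar = 0): {bar=0}
  after event 2 (t=11: DEC foo by 8): {bar=0, foo=-8}

Answer: {bar=0, foo=-8}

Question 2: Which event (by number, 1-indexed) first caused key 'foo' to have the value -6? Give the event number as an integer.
Looking for first event where foo becomes -6:
  event 2: foo = -8
  event 3: foo = -8
  event 4: foo = -8
  event 5: foo = -7
  event 6: foo = -7
  event 7: foo -7 -> -6  <-- first match

Answer: 7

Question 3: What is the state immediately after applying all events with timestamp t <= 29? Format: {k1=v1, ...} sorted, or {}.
Answer: {bar=27, foo=-7}

Derivation:
Apply events with t <= 29 (5 events):
  after event 1 (t=8: SET bar = 0): {bar=0}
  after event 2 (t=11: DEC foo by 8): {bar=0, foo=-8}
  after event 3 (t=12: SET bar = 31): {bar=31, foo=-8}
  after event 4 (t=22: SET bar = 27): {bar=27, foo=-8}
  after event 5 (t=28: INC foo by 1): {bar=27, foo=-7}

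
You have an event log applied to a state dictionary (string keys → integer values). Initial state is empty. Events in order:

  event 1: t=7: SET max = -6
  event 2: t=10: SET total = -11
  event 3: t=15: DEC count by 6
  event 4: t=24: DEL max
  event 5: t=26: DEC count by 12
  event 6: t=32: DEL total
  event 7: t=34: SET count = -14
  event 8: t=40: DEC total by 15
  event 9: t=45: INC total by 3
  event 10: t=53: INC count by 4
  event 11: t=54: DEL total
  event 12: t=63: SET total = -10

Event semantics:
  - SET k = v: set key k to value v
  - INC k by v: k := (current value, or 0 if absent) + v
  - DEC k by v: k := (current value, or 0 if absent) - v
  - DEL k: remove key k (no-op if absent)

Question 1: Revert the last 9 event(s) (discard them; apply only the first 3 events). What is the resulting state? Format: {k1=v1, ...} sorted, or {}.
Keep first 3 events (discard last 9):
  after event 1 (t=7: SET max = -6): {max=-6}
  after event 2 (t=10: SET total = -11): {max=-6, total=-11}
  after event 3 (t=15: DEC count by 6): {count=-6, max=-6, total=-11}

Answer: {count=-6, max=-6, total=-11}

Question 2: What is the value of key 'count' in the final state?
Answer: -10

Derivation:
Track key 'count' through all 12 events:
  event 1 (t=7: SET max = -6): count unchanged
  event 2 (t=10: SET total = -11): count unchanged
  event 3 (t=15: DEC count by 6): count (absent) -> -6
  event 4 (t=24: DEL max): count unchanged
  event 5 (t=26: DEC count by 12): count -6 -> -18
  event 6 (t=32: DEL total): count unchanged
  event 7 (t=34: SET count = -14): count -18 -> -14
  event 8 (t=40: DEC total by 15): count unchanged
  event 9 (t=45: INC total by 3): count unchanged
  event 10 (t=53: INC count by 4): count -14 -> -10
  event 11 (t=54: DEL total): count unchanged
  event 12 (t=63: SET total = -10): count unchanged
Final: count = -10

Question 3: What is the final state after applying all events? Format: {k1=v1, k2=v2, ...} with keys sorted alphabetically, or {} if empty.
  after event 1 (t=7: SET max = -6): {max=-6}
  after event 2 (t=10: SET total = -11): {max=-6, total=-11}
  after event 3 (t=15: DEC count by 6): {count=-6, max=-6, total=-11}
  after event 4 (t=24: DEL max): {count=-6, total=-11}
  after event 5 (t=26: DEC count by 12): {count=-18, total=-11}
  after event 6 (t=32: DEL total): {count=-18}
  after event 7 (t=34: SET count = -14): {count=-14}
  after event 8 (t=40: DEC total by 15): {count=-14, total=-15}
  after event 9 (t=45: INC total by 3): {count=-14, total=-12}
  after event 10 (t=53: INC count by 4): {count=-10, total=-12}
  after event 11 (t=54: DEL total): {count=-10}
  after event 12 (t=63: SET total = -10): {count=-10, total=-10}

Answer: {count=-10, total=-10}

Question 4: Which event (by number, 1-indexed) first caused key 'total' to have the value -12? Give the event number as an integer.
Looking for first event where total becomes -12:
  event 2: total = -11
  event 3: total = -11
  event 4: total = -11
  event 5: total = -11
  event 6: total = (absent)
  event 8: total = -15
  event 9: total -15 -> -12  <-- first match

Answer: 9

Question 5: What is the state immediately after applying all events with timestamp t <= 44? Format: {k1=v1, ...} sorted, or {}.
Apply events with t <= 44 (8 events):
  after event 1 (t=7: SET max = -6): {max=-6}
  after event 2 (t=10: SET total = -11): {max=-6, total=-11}
  after event 3 (t=15: DEC count by 6): {count=-6, max=-6, total=-11}
  after event 4 (t=24: DEL max): {count=-6, total=-11}
  after event 5 (t=26: DEC count by 12): {count=-18, total=-11}
  after event 6 (t=32: DEL total): {count=-18}
  after event 7 (t=34: SET count = -14): {count=-14}
  after event 8 (t=40: DEC total by 15): {count=-14, total=-15}

Answer: {count=-14, total=-15}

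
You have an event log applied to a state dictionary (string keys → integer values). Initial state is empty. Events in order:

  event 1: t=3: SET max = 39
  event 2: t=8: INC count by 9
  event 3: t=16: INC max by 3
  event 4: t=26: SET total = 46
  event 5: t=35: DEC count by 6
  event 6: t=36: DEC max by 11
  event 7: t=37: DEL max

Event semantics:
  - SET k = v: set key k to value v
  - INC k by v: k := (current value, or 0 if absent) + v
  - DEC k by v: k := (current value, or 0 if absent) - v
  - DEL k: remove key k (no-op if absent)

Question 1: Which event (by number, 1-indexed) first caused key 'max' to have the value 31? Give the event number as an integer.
Answer: 6

Derivation:
Looking for first event where max becomes 31:
  event 1: max = 39
  event 2: max = 39
  event 3: max = 42
  event 4: max = 42
  event 5: max = 42
  event 6: max 42 -> 31  <-- first match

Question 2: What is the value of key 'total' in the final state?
Track key 'total' through all 7 events:
  event 1 (t=3: SET max = 39): total unchanged
  event 2 (t=8: INC count by 9): total unchanged
  event 3 (t=16: INC max by 3): total unchanged
  event 4 (t=26: SET total = 46): total (absent) -> 46
  event 5 (t=35: DEC count by 6): total unchanged
  event 6 (t=36: DEC max by 11): total unchanged
  event 7 (t=37: DEL max): total unchanged
Final: total = 46

Answer: 46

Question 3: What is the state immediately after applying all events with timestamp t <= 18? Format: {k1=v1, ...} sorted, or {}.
Apply events with t <= 18 (3 events):
  after event 1 (t=3: SET max = 39): {max=39}
  after event 2 (t=8: INC count by 9): {count=9, max=39}
  after event 3 (t=16: INC max by 3): {count=9, max=42}

Answer: {count=9, max=42}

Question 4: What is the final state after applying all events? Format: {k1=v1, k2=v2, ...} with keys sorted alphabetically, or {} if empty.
  after event 1 (t=3: SET max = 39): {max=39}
  after event 2 (t=8: INC count by 9): {count=9, max=39}
  after event 3 (t=16: INC max by 3): {count=9, max=42}
  after event 4 (t=26: SET total = 46): {count=9, max=42, total=46}
  after event 5 (t=35: DEC count by 6): {count=3, max=42, total=46}
  after event 6 (t=36: DEC max by 11): {count=3, max=31, total=46}
  after event 7 (t=37: DEL max): {count=3, total=46}

Answer: {count=3, total=46}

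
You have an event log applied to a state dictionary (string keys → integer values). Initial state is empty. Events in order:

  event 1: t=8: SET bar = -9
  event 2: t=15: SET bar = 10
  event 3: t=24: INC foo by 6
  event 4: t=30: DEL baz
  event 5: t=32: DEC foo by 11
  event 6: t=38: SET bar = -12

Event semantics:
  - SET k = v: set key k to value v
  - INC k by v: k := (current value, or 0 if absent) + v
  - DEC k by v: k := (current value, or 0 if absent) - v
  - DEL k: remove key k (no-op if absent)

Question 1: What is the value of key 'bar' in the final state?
Track key 'bar' through all 6 events:
  event 1 (t=8: SET bar = -9): bar (absent) -> -9
  event 2 (t=15: SET bar = 10): bar -9 -> 10
  event 3 (t=24: INC foo by 6): bar unchanged
  event 4 (t=30: DEL baz): bar unchanged
  event 5 (t=32: DEC foo by 11): bar unchanged
  event 6 (t=38: SET bar = -12): bar 10 -> -12
Final: bar = -12

Answer: -12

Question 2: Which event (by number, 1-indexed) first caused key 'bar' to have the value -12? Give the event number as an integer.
Looking for first event where bar becomes -12:
  event 1: bar = -9
  event 2: bar = 10
  event 3: bar = 10
  event 4: bar = 10
  event 5: bar = 10
  event 6: bar 10 -> -12  <-- first match

Answer: 6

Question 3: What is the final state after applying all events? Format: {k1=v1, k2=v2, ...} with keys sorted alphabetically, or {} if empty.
Answer: {bar=-12, foo=-5}

Derivation:
  after event 1 (t=8: SET bar = -9): {bar=-9}
  after event 2 (t=15: SET bar = 10): {bar=10}
  after event 3 (t=24: INC foo by 6): {bar=10, foo=6}
  after event 4 (t=30: DEL baz): {bar=10, foo=6}
  after event 5 (t=32: DEC foo by 11): {bar=10, foo=-5}
  after event 6 (t=38: SET bar = -12): {bar=-12, foo=-5}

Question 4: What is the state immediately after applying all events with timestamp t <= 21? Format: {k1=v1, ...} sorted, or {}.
Apply events with t <= 21 (2 events):
  after event 1 (t=8: SET bar = -9): {bar=-9}
  after event 2 (t=15: SET bar = 10): {bar=10}

Answer: {bar=10}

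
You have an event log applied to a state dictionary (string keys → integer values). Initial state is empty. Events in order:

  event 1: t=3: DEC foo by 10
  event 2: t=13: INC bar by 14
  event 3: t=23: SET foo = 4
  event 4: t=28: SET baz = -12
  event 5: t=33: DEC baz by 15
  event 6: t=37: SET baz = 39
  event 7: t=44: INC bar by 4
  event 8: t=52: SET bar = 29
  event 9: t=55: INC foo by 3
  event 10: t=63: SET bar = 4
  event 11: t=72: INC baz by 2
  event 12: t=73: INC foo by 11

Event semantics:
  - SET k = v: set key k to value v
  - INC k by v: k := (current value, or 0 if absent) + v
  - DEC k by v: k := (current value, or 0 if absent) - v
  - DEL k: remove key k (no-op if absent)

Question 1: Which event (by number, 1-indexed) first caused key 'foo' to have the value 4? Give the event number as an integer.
Looking for first event where foo becomes 4:
  event 1: foo = -10
  event 2: foo = -10
  event 3: foo -10 -> 4  <-- first match

Answer: 3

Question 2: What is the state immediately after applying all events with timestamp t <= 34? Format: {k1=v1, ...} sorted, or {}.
Apply events with t <= 34 (5 events):
  after event 1 (t=3: DEC foo by 10): {foo=-10}
  after event 2 (t=13: INC bar by 14): {bar=14, foo=-10}
  after event 3 (t=23: SET foo = 4): {bar=14, foo=4}
  after event 4 (t=28: SET baz = -12): {bar=14, baz=-12, foo=4}
  after event 5 (t=33: DEC baz by 15): {bar=14, baz=-27, foo=4}

Answer: {bar=14, baz=-27, foo=4}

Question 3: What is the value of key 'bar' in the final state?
Answer: 4

Derivation:
Track key 'bar' through all 12 events:
  event 1 (t=3: DEC foo by 10): bar unchanged
  event 2 (t=13: INC bar by 14): bar (absent) -> 14
  event 3 (t=23: SET foo = 4): bar unchanged
  event 4 (t=28: SET baz = -12): bar unchanged
  event 5 (t=33: DEC baz by 15): bar unchanged
  event 6 (t=37: SET baz = 39): bar unchanged
  event 7 (t=44: INC bar by 4): bar 14 -> 18
  event 8 (t=52: SET bar = 29): bar 18 -> 29
  event 9 (t=55: INC foo by 3): bar unchanged
  event 10 (t=63: SET bar = 4): bar 29 -> 4
  event 11 (t=72: INC baz by 2): bar unchanged
  event 12 (t=73: INC foo by 11): bar unchanged
Final: bar = 4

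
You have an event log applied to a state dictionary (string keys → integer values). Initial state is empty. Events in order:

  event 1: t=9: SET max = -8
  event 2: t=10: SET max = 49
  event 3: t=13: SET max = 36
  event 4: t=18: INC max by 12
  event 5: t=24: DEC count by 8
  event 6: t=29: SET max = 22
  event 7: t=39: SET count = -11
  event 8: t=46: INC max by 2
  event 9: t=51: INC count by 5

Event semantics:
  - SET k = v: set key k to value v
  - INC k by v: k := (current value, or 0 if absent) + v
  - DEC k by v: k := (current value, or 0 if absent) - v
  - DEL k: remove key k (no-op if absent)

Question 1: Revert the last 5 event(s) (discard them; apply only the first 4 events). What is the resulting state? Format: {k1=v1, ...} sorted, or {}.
Keep first 4 events (discard last 5):
  after event 1 (t=9: SET max = -8): {max=-8}
  after event 2 (t=10: SET max = 49): {max=49}
  after event 3 (t=13: SET max = 36): {max=36}
  after event 4 (t=18: INC max by 12): {max=48}

Answer: {max=48}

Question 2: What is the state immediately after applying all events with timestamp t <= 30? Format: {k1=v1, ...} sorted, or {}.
Apply events with t <= 30 (6 events):
  after event 1 (t=9: SET max = -8): {max=-8}
  after event 2 (t=10: SET max = 49): {max=49}
  after event 3 (t=13: SET max = 36): {max=36}
  after event 4 (t=18: INC max by 12): {max=48}
  after event 5 (t=24: DEC count by 8): {count=-8, max=48}
  after event 6 (t=29: SET max = 22): {count=-8, max=22}

Answer: {count=-8, max=22}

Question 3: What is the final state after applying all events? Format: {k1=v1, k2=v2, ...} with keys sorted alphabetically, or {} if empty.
Answer: {count=-6, max=24}

Derivation:
  after event 1 (t=9: SET max = -8): {max=-8}
  after event 2 (t=10: SET max = 49): {max=49}
  after event 3 (t=13: SET max = 36): {max=36}
  after event 4 (t=18: INC max by 12): {max=48}
  after event 5 (t=24: DEC count by 8): {count=-8, max=48}
  after event 6 (t=29: SET max = 22): {count=-8, max=22}
  after event 7 (t=39: SET count = -11): {count=-11, max=22}
  after event 8 (t=46: INC max by 2): {count=-11, max=24}
  after event 9 (t=51: INC count by 5): {count=-6, max=24}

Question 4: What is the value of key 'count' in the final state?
Answer: -6

Derivation:
Track key 'count' through all 9 events:
  event 1 (t=9: SET max = -8): count unchanged
  event 2 (t=10: SET max = 49): count unchanged
  event 3 (t=13: SET max = 36): count unchanged
  event 4 (t=18: INC max by 12): count unchanged
  event 5 (t=24: DEC count by 8): count (absent) -> -8
  event 6 (t=29: SET max = 22): count unchanged
  event 7 (t=39: SET count = -11): count -8 -> -11
  event 8 (t=46: INC max by 2): count unchanged
  event 9 (t=51: INC count by 5): count -11 -> -6
Final: count = -6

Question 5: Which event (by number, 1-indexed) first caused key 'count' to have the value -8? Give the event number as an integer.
Answer: 5

Derivation:
Looking for first event where count becomes -8:
  event 5: count (absent) -> -8  <-- first match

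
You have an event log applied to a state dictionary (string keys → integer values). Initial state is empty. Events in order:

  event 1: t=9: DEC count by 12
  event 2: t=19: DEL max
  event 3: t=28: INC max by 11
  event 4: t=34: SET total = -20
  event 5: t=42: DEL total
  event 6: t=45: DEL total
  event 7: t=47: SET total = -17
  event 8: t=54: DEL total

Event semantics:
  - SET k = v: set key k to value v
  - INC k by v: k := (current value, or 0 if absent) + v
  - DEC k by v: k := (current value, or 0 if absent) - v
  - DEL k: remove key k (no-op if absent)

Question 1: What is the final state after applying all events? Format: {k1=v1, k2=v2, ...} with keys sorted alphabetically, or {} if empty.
  after event 1 (t=9: DEC count by 12): {count=-12}
  after event 2 (t=19: DEL max): {count=-12}
  after event 3 (t=28: INC max by 11): {count=-12, max=11}
  after event 4 (t=34: SET total = -20): {count=-12, max=11, total=-20}
  after event 5 (t=42: DEL total): {count=-12, max=11}
  after event 6 (t=45: DEL total): {count=-12, max=11}
  after event 7 (t=47: SET total = -17): {count=-12, max=11, total=-17}
  after event 8 (t=54: DEL total): {count=-12, max=11}

Answer: {count=-12, max=11}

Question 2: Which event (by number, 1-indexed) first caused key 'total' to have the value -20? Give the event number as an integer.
Looking for first event where total becomes -20:
  event 4: total (absent) -> -20  <-- first match

Answer: 4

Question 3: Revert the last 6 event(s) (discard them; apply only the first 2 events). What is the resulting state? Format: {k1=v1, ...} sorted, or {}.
Answer: {count=-12}

Derivation:
Keep first 2 events (discard last 6):
  after event 1 (t=9: DEC count by 12): {count=-12}
  after event 2 (t=19: DEL max): {count=-12}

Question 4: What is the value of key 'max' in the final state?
Answer: 11

Derivation:
Track key 'max' through all 8 events:
  event 1 (t=9: DEC count by 12): max unchanged
  event 2 (t=19: DEL max): max (absent) -> (absent)
  event 3 (t=28: INC max by 11): max (absent) -> 11
  event 4 (t=34: SET total = -20): max unchanged
  event 5 (t=42: DEL total): max unchanged
  event 6 (t=45: DEL total): max unchanged
  event 7 (t=47: SET total = -17): max unchanged
  event 8 (t=54: DEL total): max unchanged
Final: max = 11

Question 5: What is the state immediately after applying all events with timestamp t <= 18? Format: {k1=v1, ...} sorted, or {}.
Answer: {count=-12}

Derivation:
Apply events with t <= 18 (1 events):
  after event 1 (t=9: DEC count by 12): {count=-12}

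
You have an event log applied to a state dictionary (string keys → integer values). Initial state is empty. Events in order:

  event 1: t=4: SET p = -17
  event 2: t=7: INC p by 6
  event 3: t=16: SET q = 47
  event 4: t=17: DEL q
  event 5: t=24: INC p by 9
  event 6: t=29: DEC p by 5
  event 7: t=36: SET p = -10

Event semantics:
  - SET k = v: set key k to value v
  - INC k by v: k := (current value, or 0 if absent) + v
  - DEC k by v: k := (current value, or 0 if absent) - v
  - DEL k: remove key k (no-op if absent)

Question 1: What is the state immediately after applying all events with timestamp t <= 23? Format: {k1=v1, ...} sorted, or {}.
Apply events with t <= 23 (4 events):
  after event 1 (t=4: SET p = -17): {p=-17}
  after event 2 (t=7: INC p by 6): {p=-11}
  after event 3 (t=16: SET q = 47): {p=-11, q=47}
  after event 4 (t=17: DEL q): {p=-11}

Answer: {p=-11}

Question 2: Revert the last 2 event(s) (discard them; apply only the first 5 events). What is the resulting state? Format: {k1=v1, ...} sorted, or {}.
Keep first 5 events (discard last 2):
  after event 1 (t=4: SET p = -17): {p=-17}
  after event 2 (t=7: INC p by 6): {p=-11}
  after event 3 (t=16: SET q = 47): {p=-11, q=47}
  after event 4 (t=17: DEL q): {p=-11}
  after event 5 (t=24: INC p by 9): {p=-2}

Answer: {p=-2}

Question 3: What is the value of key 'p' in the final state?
Answer: -10

Derivation:
Track key 'p' through all 7 events:
  event 1 (t=4: SET p = -17): p (absent) -> -17
  event 2 (t=7: INC p by 6): p -17 -> -11
  event 3 (t=16: SET q = 47): p unchanged
  event 4 (t=17: DEL q): p unchanged
  event 5 (t=24: INC p by 9): p -11 -> -2
  event 6 (t=29: DEC p by 5): p -2 -> -7
  event 7 (t=36: SET p = -10): p -7 -> -10
Final: p = -10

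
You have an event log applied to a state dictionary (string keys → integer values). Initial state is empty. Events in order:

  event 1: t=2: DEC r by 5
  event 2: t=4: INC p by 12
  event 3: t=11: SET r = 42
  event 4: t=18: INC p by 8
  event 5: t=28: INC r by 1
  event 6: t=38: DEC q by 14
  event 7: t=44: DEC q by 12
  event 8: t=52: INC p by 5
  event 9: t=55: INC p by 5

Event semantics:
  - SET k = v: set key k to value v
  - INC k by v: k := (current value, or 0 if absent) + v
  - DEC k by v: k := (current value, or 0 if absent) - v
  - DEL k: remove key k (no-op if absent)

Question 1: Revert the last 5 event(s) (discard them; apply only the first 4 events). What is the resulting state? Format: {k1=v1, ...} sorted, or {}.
Keep first 4 events (discard last 5):
  after event 1 (t=2: DEC r by 5): {r=-5}
  after event 2 (t=4: INC p by 12): {p=12, r=-5}
  after event 3 (t=11: SET r = 42): {p=12, r=42}
  after event 4 (t=18: INC p by 8): {p=20, r=42}

Answer: {p=20, r=42}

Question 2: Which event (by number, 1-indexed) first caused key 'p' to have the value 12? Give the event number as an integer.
Looking for first event where p becomes 12:
  event 2: p (absent) -> 12  <-- first match

Answer: 2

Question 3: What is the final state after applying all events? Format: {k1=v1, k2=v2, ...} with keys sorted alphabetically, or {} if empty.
Answer: {p=30, q=-26, r=43}

Derivation:
  after event 1 (t=2: DEC r by 5): {r=-5}
  after event 2 (t=4: INC p by 12): {p=12, r=-5}
  after event 3 (t=11: SET r = 42): {p=12, r=42}
  after event 4 (t=18: INC p by 8): {p=20, r=42}
  after event 5 (t=28: INC r by 1): {p=20, r=43}
  after event 6 (t=38: DEC q by 14): {p=20, q=-14, r=43}
  after event 7 (t=44: DEC q by 12): {p=20, q=-26, r=43}
  after event 8 (t=52: INC p by 5): {p=25, q=-26, r=43}
  after event 9 (t=55: INC p by 5): {p=30, q=-26, r=43}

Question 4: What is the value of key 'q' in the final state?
Track key 'q' through all 9 events:
  event 1 (t=2: DEC r by 5): q unchanged
  event 2 (t=4: INC p by 12): q unchanged
  event 3 (t=11: SET r = 42): q unchanged
  event 4 (t=18: INC p by 8): q unchanged
  event 5 (t=28: INC r by 1): q unchanged
  event 6 (t=38: DEC q by 14): q (absent) -> -14
  event 7 (t=44: DEC q by 12): q -14 -> -26
  event 8 (t=52: INC p by 5): q unchanged
  event 9 (t=55: INC p by 5): q unchanged
Final: q = -26

Answer: -26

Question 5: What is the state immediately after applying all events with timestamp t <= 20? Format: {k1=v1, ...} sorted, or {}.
Answer: {p=20, r=42}

Derivation:
Apply events with t <= 20 (4 events):
  after event 1 (t=2: DEC r by 5): {r=-5}
  after event 2 (t=4: INC p by 12): {p=12, r=-5}
  after event 3 (t=11: SET r = 42): {p=12, r=42}
  after event 4 (t=18: INC p by 8): {p=20, r=42}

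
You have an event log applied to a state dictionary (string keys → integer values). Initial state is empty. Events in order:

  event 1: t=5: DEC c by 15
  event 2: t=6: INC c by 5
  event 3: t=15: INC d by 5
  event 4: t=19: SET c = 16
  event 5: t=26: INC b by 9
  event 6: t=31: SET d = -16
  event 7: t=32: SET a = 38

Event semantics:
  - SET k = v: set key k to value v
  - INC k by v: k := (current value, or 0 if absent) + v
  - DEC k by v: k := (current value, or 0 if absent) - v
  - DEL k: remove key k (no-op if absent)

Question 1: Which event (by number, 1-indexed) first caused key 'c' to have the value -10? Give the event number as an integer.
Looking for first event where c becomes -10:
  event 1: c = -15
  event 2: c -15 -> -10  <-- first match

Answer: 2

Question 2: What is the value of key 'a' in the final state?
Answer: 38

Derivation:
Track key 'a' through all 7 events:
  event 1 (t=5: DEC c by 15): a unchanged
  event 2 (t=6: INC c by 5): a unchanged
  event 3 (t=15: INC d by 5): a unchanged
  event 4 (t=19: SET c = 16): a unchanged
  event 5 (t=26: INC b by 9): a unchanged
  event 6 (t=31: SET d = -16): a unchanged
  event 7 (t=32: SET a = 38): a (absent) -> 38
Final: a = 38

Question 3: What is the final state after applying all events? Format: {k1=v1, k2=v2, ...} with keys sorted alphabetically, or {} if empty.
Answer: {a=38, b=9, c=16, d=-16}

Derivation:
  after event 1 (t=5: DEC c by 15): {c=-15}
  after event 2 (t=6: INC c by 5): {c=-10}
  after event 3 (t=15: INC d by 5): {c=-10, d=5}
  after event 4 (t=19: SET c = 16): {c=16, d=5}
  after event 5 (t=26: INC b by 9): {b=9, c=16, d=5}
  after event 6 (t=31: SET d = -16): {b=9, c=16, d=-16}
  after event 7 (t=32: SET a = 38): {a=38, b=9, c=16, d=-16}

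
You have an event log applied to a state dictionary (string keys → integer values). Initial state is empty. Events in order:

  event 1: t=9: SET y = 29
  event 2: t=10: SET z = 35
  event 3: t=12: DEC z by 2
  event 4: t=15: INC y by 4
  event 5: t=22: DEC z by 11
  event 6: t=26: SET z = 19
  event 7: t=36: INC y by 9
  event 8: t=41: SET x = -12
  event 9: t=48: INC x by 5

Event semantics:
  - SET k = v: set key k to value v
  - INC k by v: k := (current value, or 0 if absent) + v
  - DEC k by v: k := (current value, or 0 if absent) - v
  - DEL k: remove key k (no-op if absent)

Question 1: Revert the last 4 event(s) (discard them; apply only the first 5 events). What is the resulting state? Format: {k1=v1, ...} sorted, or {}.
Answer: {y=33, z=22}

Derivation:
Keep first 5 events (discard last 4):
  after event 1 (t=9: SET y = 29): {y=29}
  after event 2 (t=10: SET z = 35): {y=29, z=35}
  after event 3 (t=12: DEC z by 2): {y=29, z=33}
  after event 4 (t=15: INC y by 4): {y=33, z=33}
  after event 5 (t=22: DEC z by 11): {y=33, z=22}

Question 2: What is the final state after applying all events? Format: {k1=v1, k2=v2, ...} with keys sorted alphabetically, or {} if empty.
  after event 1 (t=9: SET y = 29): {y=29}
  after event 2 (t=10: SET z = 35): {y=29, z=35}
  after event 3 (t=12: DEC z by 2): {y=29, z=33}
  after event 4 (t=15: INC y by 4): {y=33, z=33}
  after event 5 (t=22: DEC z by 11): {y=33, z=22}
  after event 6 (t=26: SET z = 19): {y=33, z=19}
  after event 7 (t=36: INC y by 9): {y=42, z=19}
  after event 8 (t=41: SET x = -12): {x=-12, y=42, z=19}
  after event 9 (t=48: INC x by 5): {x=-7, y=42, z=19}

Answer: {x=-7, y=42, z=19}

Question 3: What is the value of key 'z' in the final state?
Track key 'z' through all 9 events:
  event 1 (t=9: SET y = 29): z unchanged
  event 2 (t=10: SET z = 35): z (absent) -> 35
  event 3 (t=12: DEC z by 2): z 35 -> 33
  event 4 (t=15: INC y by 4): z unchanged
  event 5 (t=22: DEC z by 11): z 33 -> 22
  event 6 (t=26: SET z = 19): z 22 -> 19
  event 7 (t=36: INC y by 9): z unchanged
  event 8 (t=41: SET x = -12): z unchanged
  event 9 (t=48: INC x by 5): z unchanged
Final: z = 19

Answer: 19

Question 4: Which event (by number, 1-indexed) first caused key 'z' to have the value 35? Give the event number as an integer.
Answer: 2

Derivation:
Looking for first event where z becomes 35:
  event 2: z (absent) -> 35  <-- first match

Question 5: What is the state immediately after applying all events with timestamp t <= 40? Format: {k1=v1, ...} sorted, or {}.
Apply events with t <= 40 (7 events):
  after event 1 (t=9: SET y = 29): {y=29}
  after event 2 (t=10: SET z = 35): {y=29, z=35}
  after event 3 (t=12: DEC z by 2): {y=29, z=33}
  after event 4 (t=15: INC y by 4): {y=33, z=33}
  after event 5 (t=22: DEC z by 11): {y=33, z=22}
  after event 6 (t=26: SET z = 19): {y=33, z=19}
  after event 7 (t=36: INC y by 9): {y=42, z=19}

Answer: {y=42, z=19}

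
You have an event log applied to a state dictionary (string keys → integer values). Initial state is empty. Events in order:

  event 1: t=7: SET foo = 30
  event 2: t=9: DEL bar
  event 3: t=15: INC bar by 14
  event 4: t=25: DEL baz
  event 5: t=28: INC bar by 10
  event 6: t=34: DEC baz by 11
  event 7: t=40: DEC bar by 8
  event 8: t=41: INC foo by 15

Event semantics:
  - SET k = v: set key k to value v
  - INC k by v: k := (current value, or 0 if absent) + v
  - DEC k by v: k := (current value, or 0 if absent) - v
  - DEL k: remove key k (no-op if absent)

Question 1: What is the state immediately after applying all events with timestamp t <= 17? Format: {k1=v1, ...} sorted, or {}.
Answer: {bar=14, foo=30}

Derivation:
Apply events with t <= 17 (3 events):
  after event 1 (t=7: SET foo = 30): {foo=30}
  after event 2 (t=9: DEL bar): {foo=30}
  after event 3 (t=15: INC bar by 14): {bar=14, foo=30}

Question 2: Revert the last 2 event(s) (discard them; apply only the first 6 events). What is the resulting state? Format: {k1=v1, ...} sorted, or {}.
Keep first 6 events (discard last 2):
  after event 1 (t=7: SET foo = 30): {foo=30}
  after event 2 (t=9: DEL bar): {foo=30}
  after event 3 (t=15: INC bar by 14): {bar=14, foo=30}
  after event 4 (t=25: DEL baz): {bar=14, foo=30}
  after event 5 (t=28: INC bar by 10): {bar=24, foo=30}
  after event 6 (t=34: DEC baz by 11): {bar=24, baz=-11, foo=30}

Answer: {bar=24, baz=-11, foo=30}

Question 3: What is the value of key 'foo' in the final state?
Track key 'foo' through all 8 events:
  event 1 (t=7: SET foo = 30): foo (absent) -> 30
  event 2 (t=9: DEL bar): foo unchanged
  event 3 (t=15: INC bar by 14): foo unchanged
  event 4 (t=25: DEL baz): foo unchanged
  event 5 (t=28: INC bar by 10): foo unchanged
  event 6 (t=34: DEC baz by 11): foo unchanged
  event 7 (t=40: DEC bar by 8): foo unchanged
  event 8 (t=41: INC foo by 15): foo 30 -> 45
Final: foo = 45

Answer: 45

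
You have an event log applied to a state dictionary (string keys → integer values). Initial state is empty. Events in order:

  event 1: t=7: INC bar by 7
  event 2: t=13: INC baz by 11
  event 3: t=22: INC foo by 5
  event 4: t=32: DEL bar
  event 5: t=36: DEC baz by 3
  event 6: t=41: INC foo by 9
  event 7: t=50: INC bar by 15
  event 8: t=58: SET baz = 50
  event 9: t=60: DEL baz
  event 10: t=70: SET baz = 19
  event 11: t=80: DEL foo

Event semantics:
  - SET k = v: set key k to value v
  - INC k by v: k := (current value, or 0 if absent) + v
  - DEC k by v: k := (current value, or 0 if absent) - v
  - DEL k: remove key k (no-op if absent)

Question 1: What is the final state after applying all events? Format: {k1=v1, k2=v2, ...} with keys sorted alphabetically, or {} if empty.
  after event 1 (t=7: INC bar by 7): {bar=7}
  after event 2 (t=13: INC baz by 11): {bar=7, baz=11}
  after event 3 (t=22: INC foo by 5): {bar=7, baz=11, foo=5}
  after event 4 (t=32: DEL bar): {baz=11, foo=5}
  after event 5 (t=36: DEC baz by 3): {baz=8, foo=5}
  after event 6 (t=41: INC foo by 9): {baz=8, foo=14}
  after event 7 (t=50: INC bar by 15): {bar=15, baz=8, foo=14}
  after event 8 (t=58: SET baz = 50): {bar=15, baz=50, foo=14}
  after event 9 (t=60: DEL baz): {bar=15, foo=14}
  after event 10 (t=70: SET baz = 19): {bar=15, baz=19, foo=14}
  after event 11 (t=80: DEL foo): {bar=15, baz=19}

Answer: {bar=15, baz=19}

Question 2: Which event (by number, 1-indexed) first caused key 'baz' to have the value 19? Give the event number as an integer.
Answer: 10

Derivation:
Looking for first event where baz becomes 19:
  event 2: baz = 11
  event 3: baz = 11
  event 4: baz = 11
  event 5: baz = 8
  event 6: baz = 8
  event 7: baz = 8
  event 8: baz = 50
  event 9: baz = (absent)
  event 10: baz (absent) -> 19  <-- first match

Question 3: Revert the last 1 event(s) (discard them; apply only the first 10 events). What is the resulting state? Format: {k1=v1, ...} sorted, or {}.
Answer: {bar=15, baz=19, foo=14}

Derivation:
Keep first 10 events (discard last 1):
  after event 1 (t=7: INC bar by 7): {bar=7}
  after event 2 (t=13: INC baz by 11): {bar=7, baz=11}
  after event 3 (t=22: INC foo by 5): {bar=7, baz=11, foo=5}
  after event 4 (t=32: DEL bar): {baz=11, foo=5}
  after event 5 (t=36: DEC baz by 3): {baz=8, foo=5}
  after event 6 (t=41: INC foo by 9): {baz=8, foo=14}
  after event 7 (t=50: INC bar by 15): {bar=15, baz=8, foo=14}
  after event 8 (t=58: SET baz = 50): {bar=15, baz=50, foo=14}
  after event 9 (t=60: DEL baz): {bar=15, foo=14}
  after event 10 (t=70: SET baz = 19): {bar=15, baz=19, foo=14}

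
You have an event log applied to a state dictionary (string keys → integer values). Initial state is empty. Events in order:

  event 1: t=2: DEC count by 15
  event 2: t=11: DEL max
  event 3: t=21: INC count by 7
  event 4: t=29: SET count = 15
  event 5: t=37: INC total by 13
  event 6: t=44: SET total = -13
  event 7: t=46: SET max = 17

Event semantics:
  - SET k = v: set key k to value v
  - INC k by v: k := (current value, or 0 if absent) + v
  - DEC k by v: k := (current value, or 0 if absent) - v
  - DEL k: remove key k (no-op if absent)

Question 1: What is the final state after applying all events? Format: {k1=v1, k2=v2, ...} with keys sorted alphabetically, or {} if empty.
  after event 1 (t=2: DEC count by 15): {count=-15}
  after event 2 (t=11: DEL max): {count=-15}
  after event 3 (t=21: INC count by 7): {count=-8}
  after event 4 (t=29: SET count = 15): {count=15}
  after event 5 (t=37: INC total by 13): {count=15, total=13}
  after event 6 (t=44: SET total = -13): {count=15, total=-13}
  after event 7 (t=46: SET max = 17): {count=15, max=17, total=-13}

Answer: {count=15, max=17, total=-13}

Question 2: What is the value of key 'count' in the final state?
Answer: 15

Derivation:
Track key 'count' through all 7 events:
  event 1 (t=2: DEC count by 15): count (absent) -> -15
  event 2 (t=11: DEL max): count unchanged
  event 3 (t=21: INC count by 7): count -15 -> -8
  event 4 (t=29: SET count = 15): count -8 -> 15
  event 5 (t=37: INC total by 13): count unchanged
  event 6 (t=44: SET total = -13): count unchanged
  event 7 (t=46: SET max = 17): count unchanged
Final: count = 15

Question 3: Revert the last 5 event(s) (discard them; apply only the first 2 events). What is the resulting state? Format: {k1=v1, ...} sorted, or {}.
Answer: {count=-15}

Derivation:
Keep first 2 events (discard last 5):
  after event 1 (t=2: DEC count by 15): {count=-15}
  after event 2 (t=11: DEL max): {count=-15}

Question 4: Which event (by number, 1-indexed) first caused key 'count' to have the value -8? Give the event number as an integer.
Looking for first event where count becomes -8:
  event 1: count = -15
  event 2: count = -15
  event 3: count -15 -> -8  <-- first match

Answer: 3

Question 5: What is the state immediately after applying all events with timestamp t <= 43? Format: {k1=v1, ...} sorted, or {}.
Apply events with t <= 43 (5 events):
  after event 1 (t=2: DEC count by 15): {count=-15}
  after event 2 (t=11: DEL max): {count=-15}
  after event 3 (t=21: INC count by 7): {count=-8}
  after event 4 (t=29: SET count = 15): {count=15}
  after event 5 (t=37: INC total by 13): {count=15, total=13}

Answer: {count=15, total=13}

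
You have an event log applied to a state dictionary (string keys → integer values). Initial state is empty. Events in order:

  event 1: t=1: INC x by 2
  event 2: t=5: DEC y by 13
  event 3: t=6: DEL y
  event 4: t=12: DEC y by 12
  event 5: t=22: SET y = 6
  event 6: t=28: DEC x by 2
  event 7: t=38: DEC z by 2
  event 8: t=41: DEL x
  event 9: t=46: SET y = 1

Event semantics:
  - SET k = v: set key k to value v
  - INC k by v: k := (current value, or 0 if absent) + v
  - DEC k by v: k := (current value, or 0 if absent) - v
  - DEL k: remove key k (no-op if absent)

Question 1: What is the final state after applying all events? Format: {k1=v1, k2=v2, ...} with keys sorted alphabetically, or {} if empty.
Answer: {y=1, z=-2}

Derivation:
  after event 1 (t=1: INC x by 2): {x=2}
  after event 2 (t=5: DEC y by 13): {x=2, y=-13}
  after event 3 (t=6: DEL y): {x=2}
  after event 4 (t=12: DEC y by 12): {x=2, y=-12}
  after event 5 (t=22: SET y = 6): {x=2, y=6}
  after event 6 (t=28: DEC x by 2): {x=0, y=6}
  after event 7 (t=38: DEC z by 2): {x=0, y=6, z=-2}
  after event 8 (t=41: DEL x): {y=6, z=-2}
  after event 9 (t=46: SET y = 1): {y=1, z=-2}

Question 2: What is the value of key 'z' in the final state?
Answer: -2

Derivation:
Track key 'z' through all 9 events:
  event 1 (t=1: INC x by 2): z unchanged
  event 2 (t=5: DEC y by 13): z unchanged
  event 3 (t=6: DEL y): z unchanged
  event 4 (t=12: DEC y by 12): z unchanged
  event 5 (t=22: SET y = 6): z unchanged
  event 6 (t=28: DEC x by 2): z unchanged
  event 7 (t=38: DEC z by 2): z (absent) -> -2
  event 8 (t=41: DEL x): z unchanged
  event 9 (t=46: SET y = 1): z unchanged
Final: z = -2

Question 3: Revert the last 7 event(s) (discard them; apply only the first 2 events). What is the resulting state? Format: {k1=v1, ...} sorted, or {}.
Answer: {x=2, y=-13}

Derivation:
Keep first 2 events (discard last 7):
  after event 1 (t=1: INC x by 2): {x=2}
  after event 2 (t=5: DEC y by 13): {x=2, y=-13}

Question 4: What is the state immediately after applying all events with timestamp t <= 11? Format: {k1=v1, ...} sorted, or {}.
Answer: {x=2}

Derivation:
Apply events with t <= 11 (3 events):
  after event 1 (t=1: INC x by 2): {x=2}
  after event 2 (t=5: DEC y by 13): {x=2, y=-13}
  after event 3 (t=6: DEL y): {x=2}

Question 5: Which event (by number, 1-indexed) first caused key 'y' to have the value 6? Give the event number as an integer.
Looking for first event where y becomes 6:
  event 2: y = -13
  event 3: y = (absent)
  event 4: y = -12
  event 5: y -12 -> 6  <-- first match

Answer: 5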